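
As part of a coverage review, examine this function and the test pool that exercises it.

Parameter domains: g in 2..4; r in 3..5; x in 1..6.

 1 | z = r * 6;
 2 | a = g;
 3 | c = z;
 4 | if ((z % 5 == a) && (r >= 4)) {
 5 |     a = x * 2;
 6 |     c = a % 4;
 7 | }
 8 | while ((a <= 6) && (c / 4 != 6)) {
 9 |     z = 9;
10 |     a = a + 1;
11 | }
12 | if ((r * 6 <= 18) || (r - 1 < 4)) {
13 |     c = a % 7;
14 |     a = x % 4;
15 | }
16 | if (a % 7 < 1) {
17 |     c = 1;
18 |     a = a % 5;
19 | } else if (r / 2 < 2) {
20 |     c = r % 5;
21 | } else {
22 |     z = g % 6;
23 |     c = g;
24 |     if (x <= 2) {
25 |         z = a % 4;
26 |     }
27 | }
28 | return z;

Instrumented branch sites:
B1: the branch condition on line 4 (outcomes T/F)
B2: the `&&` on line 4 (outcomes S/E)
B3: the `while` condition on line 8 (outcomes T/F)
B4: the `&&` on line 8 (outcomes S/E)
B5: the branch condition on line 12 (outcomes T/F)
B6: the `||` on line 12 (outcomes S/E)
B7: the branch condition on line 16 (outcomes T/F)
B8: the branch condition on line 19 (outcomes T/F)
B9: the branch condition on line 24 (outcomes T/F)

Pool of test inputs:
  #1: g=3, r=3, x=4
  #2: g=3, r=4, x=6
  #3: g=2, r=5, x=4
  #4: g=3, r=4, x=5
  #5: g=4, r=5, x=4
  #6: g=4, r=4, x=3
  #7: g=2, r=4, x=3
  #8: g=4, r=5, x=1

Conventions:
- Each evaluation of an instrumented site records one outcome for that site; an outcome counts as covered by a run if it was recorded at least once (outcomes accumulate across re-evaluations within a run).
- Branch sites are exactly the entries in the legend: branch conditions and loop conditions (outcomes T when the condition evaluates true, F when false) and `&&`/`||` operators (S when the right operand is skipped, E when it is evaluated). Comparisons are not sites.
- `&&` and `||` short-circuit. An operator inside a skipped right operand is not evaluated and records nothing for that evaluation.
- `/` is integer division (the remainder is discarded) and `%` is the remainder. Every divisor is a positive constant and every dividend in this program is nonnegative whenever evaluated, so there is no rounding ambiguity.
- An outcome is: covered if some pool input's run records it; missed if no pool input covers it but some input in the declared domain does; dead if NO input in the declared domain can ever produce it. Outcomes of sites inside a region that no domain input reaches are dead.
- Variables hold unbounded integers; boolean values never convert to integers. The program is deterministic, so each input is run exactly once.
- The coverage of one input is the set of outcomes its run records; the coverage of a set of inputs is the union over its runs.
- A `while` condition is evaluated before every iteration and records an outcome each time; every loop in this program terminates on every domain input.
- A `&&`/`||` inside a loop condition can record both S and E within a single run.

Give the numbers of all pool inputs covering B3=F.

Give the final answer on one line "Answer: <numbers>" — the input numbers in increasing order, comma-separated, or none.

input #1 (g=3, r=3, x=4): hits B3=F
input #2 (g=3, r=4, x=6): hits B3=F
input #3 (g=2, r=5, x=4): hits B3=F
input #4 (g=3, r=4, x=5): hits B3=F
input #5 (g=4, r=5, x=4): hits B3=F
input #6 (g=4, r=4, x=3): hits B3=F
input #7 (g=2, r=4, x=3): hits B3=F
input #8 (g=4, r=5, x=1): hits B3=F

Answer: 1, 2, 3, 4, 5, 6, 7, 8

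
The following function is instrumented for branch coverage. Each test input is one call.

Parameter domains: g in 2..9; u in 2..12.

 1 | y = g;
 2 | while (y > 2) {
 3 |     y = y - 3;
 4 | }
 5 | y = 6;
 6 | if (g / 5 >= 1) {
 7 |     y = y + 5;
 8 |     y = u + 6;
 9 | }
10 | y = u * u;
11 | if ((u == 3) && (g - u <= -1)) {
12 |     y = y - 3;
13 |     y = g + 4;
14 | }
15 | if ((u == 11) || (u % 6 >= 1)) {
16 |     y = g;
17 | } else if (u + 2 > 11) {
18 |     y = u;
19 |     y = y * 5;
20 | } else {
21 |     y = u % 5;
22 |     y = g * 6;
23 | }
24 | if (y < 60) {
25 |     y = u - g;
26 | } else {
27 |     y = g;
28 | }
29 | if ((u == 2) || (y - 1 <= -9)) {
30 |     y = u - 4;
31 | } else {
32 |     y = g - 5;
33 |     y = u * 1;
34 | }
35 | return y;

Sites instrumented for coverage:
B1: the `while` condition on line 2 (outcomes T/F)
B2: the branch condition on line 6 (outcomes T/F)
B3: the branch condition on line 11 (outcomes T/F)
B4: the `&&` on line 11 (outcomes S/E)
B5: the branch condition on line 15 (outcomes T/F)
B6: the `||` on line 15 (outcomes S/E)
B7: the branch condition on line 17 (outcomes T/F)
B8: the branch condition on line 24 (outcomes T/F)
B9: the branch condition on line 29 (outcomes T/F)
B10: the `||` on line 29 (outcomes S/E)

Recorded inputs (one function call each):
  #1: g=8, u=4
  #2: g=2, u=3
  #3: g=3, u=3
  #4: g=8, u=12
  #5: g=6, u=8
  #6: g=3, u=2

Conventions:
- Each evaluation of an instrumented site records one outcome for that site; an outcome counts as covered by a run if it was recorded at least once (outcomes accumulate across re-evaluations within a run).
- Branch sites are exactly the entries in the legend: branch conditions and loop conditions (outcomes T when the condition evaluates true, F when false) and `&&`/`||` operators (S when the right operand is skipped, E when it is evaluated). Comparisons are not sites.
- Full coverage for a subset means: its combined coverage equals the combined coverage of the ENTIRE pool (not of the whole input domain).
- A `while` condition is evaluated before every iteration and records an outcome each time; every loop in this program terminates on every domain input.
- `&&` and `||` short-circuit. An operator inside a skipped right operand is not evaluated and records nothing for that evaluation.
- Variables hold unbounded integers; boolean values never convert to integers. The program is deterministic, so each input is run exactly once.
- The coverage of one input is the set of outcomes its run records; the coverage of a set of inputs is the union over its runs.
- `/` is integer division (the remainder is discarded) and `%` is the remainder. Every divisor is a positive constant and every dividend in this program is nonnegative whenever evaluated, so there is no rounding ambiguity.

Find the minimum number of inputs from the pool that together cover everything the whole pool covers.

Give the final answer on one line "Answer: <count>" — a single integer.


#1 (g=8, u=4) -> B1->T, B1->T, B1->F, B2->T, B4->S, B3->F, B6->E, B5->T, B8->T, B10->E, B9->F; covered: B1=T, B1=F, B2=T, B3=F, B4=S, B5=T, B6=E, B8=T, B9=F, B10=E
#2 (g=2, u=3) -> B1->F, B2->F, B4->E, B3->T, B6->E, B5->T, B8->T, B10->E, B9->F; covered: B1=F, B2=F, B3=T, B4=E, B5=T, B6=E, B8=T, B9=F, B10=E
#3 (g=3, u=3) -> B1->T, B1->F, B2->F, B4->E, B3->F, B6->E, B5->T, B8->T, B10->E, B9->F; covered: B1=T, B1=F, B2=F, B3=F, B4=E, B5=T, B6=E, B8=T, B9=F, B10=E
#4 (g=8, u=12) -> B1->T, B1->T, B1->F, B2->T, B4->S, B3->F, B6->E, B5->F, B7->T, B8->F, B10->E, B9->F; covered: B1=T, B1=F, B2=T, B3=F, B4=S, B5=F, B6=E, B7=T, B8=F, B9=F, B10=E
#5 (g=6, u=8) -> B1->T, B1->T, B1->F, B2->T, B4->S, B3->F, B6->E, B5->T, B8->T, B10->E, B9->F; covered: B1=T, B1=F, B2=T, B3=F, B4=S, B5=T, B6=E, B8=T, B9=F, B10=E
#6 (g=3, u=2) -> B1->T, B1->F, B2->F, B4->S, B3->F, B6->E, B5->T, B8->T, B10->S, B9->T; covered: B1=T, B1=F, B2=F, B3=F, B4=S, B5=T, B6=E, B8=T, B9=T, B10=S
together the pool reaches 18 outcomes: B1=T, B1=F, B2=T, B2=F, B3=T, B3=F, B4=S, B4=E, B5=T, B5=F, B6=E, B7=T, B8=T, B8=F, B9=T, B9=F, B10=S, B10=E
no size-1 subset reaches all 18 outcomes (best union: 11/18)
no size-2 subset reaches all 18 outcomes (best union: 16/18)
at size 3, {2, 4, 6} reaches all 18 outcomes; every lexicographically earlier size-3 subset fails
Answer: 3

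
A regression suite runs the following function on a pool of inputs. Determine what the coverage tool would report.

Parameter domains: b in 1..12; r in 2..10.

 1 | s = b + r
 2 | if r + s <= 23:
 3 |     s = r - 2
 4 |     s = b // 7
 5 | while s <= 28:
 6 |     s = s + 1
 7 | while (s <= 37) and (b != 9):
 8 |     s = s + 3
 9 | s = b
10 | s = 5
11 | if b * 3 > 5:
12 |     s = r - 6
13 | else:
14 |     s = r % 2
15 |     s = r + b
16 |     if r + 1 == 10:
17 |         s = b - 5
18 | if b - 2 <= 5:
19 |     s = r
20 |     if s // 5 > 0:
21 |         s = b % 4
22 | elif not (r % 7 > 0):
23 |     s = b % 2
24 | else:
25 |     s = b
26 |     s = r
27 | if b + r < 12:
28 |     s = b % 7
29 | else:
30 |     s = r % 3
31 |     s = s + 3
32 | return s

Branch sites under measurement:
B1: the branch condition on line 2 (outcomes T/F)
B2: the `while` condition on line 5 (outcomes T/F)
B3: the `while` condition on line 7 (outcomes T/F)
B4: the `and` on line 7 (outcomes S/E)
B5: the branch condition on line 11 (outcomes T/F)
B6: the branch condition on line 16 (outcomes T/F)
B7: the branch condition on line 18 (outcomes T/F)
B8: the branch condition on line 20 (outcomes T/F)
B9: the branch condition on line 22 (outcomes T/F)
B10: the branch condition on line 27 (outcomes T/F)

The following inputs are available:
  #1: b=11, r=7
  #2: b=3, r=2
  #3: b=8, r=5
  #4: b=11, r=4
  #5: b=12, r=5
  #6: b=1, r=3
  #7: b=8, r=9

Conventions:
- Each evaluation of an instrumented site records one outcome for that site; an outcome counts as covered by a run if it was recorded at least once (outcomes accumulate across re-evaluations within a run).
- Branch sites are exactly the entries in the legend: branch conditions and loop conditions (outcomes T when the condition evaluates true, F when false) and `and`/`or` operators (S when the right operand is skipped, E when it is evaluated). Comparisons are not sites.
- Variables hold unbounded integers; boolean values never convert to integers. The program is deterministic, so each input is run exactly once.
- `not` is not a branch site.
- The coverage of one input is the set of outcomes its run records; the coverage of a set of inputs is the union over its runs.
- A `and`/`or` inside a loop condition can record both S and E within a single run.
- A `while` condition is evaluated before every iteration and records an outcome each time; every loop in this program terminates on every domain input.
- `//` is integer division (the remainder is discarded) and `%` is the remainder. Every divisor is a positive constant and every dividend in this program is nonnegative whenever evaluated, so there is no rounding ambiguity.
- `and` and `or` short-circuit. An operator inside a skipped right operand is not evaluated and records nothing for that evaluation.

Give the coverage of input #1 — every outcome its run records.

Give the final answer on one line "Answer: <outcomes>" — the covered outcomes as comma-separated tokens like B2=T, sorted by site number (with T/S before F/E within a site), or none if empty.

Simulating input #1 (b=11, r=7) step by step:
  B1->F, B2->T, B2->T, B2->T, B2->T, B2->T, B2->T, B2->T, B2->T, B2->T
  B2->T, B2->T, B2->F, B4->E, B3->T, B4->E, B3->T, B4->E, B3->T, B4->S
  B3->F, B5->T, B7->F, B9->T, B10->F
as a set, this run covers: B1=F, B2=T, B2=F, B3=T, B3=F, B4=S, B4=E, B5=T, B7=F, B9=T, B10=F

Answer: B1=F, B2=T, B2=F, B3=T, B3=F, B4=S, B4=E, B5=T, B7=F, B9=T, B10=F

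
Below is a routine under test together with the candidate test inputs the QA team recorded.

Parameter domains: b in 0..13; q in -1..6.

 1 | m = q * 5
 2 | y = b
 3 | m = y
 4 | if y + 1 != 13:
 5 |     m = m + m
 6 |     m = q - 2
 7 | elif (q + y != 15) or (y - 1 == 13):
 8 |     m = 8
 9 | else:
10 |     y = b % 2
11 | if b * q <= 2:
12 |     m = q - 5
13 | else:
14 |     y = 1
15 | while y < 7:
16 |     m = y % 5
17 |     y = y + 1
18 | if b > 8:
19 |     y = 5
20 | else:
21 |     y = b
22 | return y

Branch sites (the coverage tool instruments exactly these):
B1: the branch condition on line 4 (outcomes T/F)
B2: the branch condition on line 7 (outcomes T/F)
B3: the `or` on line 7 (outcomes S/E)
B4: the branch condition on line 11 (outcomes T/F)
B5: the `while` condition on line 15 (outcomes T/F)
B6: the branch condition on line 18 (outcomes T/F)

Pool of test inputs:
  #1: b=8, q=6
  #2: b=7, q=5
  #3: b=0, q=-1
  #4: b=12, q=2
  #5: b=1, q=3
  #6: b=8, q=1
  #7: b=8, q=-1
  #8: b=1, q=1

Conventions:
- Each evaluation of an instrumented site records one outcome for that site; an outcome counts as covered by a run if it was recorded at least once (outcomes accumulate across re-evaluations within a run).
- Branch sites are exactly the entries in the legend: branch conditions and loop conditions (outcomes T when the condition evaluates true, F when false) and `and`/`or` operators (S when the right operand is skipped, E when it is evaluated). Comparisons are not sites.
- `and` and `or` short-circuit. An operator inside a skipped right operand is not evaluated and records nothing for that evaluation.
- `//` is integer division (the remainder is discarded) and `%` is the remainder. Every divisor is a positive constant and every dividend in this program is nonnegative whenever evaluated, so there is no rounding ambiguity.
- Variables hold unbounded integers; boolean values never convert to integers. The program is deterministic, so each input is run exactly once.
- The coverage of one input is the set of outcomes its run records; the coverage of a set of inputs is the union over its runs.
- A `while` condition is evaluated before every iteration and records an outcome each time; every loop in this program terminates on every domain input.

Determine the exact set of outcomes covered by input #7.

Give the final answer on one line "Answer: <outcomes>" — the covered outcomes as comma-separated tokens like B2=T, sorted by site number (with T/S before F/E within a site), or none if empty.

Running input #7 (b=8, q=-1), event by event:
  B1->T, B4->T, B5->F, B6->F
collecting distinct outcomes: B1=T, B4=T, B5=F, B6=F

Answer: B1=T, B4=T, B5=F, B6=F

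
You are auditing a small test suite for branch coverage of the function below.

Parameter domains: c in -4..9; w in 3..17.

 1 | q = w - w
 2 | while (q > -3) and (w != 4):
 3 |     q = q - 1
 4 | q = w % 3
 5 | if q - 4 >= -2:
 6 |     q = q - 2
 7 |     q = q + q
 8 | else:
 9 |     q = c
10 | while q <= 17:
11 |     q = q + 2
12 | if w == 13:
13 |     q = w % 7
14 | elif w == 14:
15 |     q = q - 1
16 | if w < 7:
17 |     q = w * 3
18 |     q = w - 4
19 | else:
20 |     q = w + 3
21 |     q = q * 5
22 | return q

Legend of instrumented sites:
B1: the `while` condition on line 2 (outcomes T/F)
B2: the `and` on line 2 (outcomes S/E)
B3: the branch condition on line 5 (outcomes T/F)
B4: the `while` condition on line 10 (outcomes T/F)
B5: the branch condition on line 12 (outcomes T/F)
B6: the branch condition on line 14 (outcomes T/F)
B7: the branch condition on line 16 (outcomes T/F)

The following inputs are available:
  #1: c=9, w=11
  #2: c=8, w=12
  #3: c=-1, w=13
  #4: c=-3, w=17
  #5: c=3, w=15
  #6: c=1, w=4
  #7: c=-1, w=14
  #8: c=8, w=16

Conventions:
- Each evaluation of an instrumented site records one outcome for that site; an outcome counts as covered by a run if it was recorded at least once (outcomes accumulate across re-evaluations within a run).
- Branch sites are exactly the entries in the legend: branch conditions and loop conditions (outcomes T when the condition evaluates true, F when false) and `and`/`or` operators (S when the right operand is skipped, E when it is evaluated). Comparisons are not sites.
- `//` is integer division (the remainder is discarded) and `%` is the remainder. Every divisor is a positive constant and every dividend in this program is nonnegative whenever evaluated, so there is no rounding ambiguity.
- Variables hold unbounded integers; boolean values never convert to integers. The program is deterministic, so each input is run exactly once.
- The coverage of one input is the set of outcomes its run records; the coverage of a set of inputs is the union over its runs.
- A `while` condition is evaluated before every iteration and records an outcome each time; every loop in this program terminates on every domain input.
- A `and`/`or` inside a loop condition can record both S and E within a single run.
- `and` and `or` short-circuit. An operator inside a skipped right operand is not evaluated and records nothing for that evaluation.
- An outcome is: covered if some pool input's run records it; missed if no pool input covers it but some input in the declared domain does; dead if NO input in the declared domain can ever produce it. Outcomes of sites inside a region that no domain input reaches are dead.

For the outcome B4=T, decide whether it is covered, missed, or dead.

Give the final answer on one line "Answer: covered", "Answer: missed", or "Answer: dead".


B4=T is recorded by pool input(s) 1, 2, 3, 4, 5, 6, 7, 8 -> covered
Answer: covered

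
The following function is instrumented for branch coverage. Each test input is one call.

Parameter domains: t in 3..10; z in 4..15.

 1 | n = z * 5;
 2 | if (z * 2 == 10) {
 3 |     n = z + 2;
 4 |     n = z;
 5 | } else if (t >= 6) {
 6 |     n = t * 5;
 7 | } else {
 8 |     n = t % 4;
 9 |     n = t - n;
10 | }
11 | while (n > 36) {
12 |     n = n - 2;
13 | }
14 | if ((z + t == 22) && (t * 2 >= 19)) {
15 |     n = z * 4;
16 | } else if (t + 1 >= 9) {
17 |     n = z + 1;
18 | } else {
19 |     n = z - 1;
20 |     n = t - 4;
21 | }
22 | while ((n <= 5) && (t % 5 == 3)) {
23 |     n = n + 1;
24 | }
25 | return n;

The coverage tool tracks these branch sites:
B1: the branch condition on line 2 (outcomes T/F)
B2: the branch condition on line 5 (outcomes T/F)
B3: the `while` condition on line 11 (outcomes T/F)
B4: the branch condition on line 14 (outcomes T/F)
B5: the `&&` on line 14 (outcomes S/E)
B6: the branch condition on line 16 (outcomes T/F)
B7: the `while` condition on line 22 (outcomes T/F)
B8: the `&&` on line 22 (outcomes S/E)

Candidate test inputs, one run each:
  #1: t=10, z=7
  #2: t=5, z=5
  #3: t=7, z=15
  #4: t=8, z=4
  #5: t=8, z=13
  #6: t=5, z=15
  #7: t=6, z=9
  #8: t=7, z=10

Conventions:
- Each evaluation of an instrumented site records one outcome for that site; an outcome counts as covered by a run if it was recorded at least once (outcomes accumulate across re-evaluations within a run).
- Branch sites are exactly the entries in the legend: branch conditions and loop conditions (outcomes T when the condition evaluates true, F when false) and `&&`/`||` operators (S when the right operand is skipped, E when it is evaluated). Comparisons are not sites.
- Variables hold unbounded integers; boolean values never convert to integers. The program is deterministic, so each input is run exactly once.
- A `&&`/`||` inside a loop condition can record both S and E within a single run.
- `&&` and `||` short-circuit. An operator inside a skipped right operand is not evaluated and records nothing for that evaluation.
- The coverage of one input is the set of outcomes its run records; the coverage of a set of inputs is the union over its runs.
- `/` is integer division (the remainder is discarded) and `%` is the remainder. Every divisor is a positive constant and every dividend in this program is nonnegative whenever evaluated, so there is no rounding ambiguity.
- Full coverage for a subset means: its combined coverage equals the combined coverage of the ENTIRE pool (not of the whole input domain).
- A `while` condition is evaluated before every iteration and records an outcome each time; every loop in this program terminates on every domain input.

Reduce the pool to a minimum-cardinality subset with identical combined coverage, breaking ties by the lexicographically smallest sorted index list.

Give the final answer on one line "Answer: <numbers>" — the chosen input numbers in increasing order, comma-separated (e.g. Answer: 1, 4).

input #1 (t=10, z=7): events B1->F, B2->T, B3->T, B3->T, B3->T, B3->T, B3->T, B3->T, B3->T, B3->F, B5->S, B4->F, B6->T, B8->S, ...; covers B1=F, B2=T, B3=T, B3=F, B4=F, B5=S, B6=T, B7=F, B8=S
input #2 (t=5, z=5): events B1->T, B3->F, B5->S, B4->F, B6->F, B8->E, B7->F; covers B1=T, B3=F, B4=F, B5=S, B6=F, B7=F, B8=E
input #3 (t=7, z=15): events B1->F, B2->T, B3->F, B5->E, B4->F, B6->F, B8->E, B7->F; covers B1=F, B2=T, B3=F, B4=F, B5=E, B6=F, B7=F, B8=E
input #4 (t=8, z=4): events B1->F, B2->T, B3->T, B3->T, B3->F, B5->S, B4->F, B6->T, B8->E, B7->T, B8->S, B7->F; covers B1=F, B2=T, B3=T, B3=F, B4=F, B5=S, B6=T, B7=T, B7=F, B8=S, B8=E
input #5 (t=8, z=13): events B1->F, B2->T, B3->T, B3->T, B3->F, B5->S, B4->F, B6->T, B8->S, B7->F; covers B1=F, B2=T, B3=T, B3=F, B4=F, B5=S, B6=T, B7=F, B8=S
input #6 (t=5, z=15): events B1->F, B2->F, B3->F, B5->S, B4->F, B6->F, B8->E, B7->F; covers B1=F, B2=F, B3=F, B4=F, B5=S, B6=F, B7=F, B8=E
input #7 (t=6, z=9): events B1->F, B2->T, B3->F, B5->S, B4->F, B6->F, B8->E, B7->F; covers B1=F, B2=T, B3=F, B4=F, B5=S, B6=F, B7=F, B8=E
input #8 (t=7, z=10): events B1->F, B2->T, B3->F, B5->S, B4->F, B6->F, B8->E, B7->F; covers B1=F, B2=T, B3=F, B4=F, B5=S, B6=F, B7=F, B8=E
together the pool reaches 15 outcomes: B1=T, B1=F, B2=T, B2=F, B3=T, B3=F, B4=F, B5=S, B5=E, B6=T, B6=F, B7=T, B7=F, B8=S, B8=E
every size-1 subset falls short of the 15 outcomes (best: 11/15)
every size-2 subset falls short of the 15 outcomes (best: 13/15)
every size-3 subset falls short of the 15 outcomes (best: 14/15)
size 4: inputs {2, 3, 4, 6} cover all 15 outcomes, and no lexicographically smaller subset of this size does

Answer: 2, 3, 4, 6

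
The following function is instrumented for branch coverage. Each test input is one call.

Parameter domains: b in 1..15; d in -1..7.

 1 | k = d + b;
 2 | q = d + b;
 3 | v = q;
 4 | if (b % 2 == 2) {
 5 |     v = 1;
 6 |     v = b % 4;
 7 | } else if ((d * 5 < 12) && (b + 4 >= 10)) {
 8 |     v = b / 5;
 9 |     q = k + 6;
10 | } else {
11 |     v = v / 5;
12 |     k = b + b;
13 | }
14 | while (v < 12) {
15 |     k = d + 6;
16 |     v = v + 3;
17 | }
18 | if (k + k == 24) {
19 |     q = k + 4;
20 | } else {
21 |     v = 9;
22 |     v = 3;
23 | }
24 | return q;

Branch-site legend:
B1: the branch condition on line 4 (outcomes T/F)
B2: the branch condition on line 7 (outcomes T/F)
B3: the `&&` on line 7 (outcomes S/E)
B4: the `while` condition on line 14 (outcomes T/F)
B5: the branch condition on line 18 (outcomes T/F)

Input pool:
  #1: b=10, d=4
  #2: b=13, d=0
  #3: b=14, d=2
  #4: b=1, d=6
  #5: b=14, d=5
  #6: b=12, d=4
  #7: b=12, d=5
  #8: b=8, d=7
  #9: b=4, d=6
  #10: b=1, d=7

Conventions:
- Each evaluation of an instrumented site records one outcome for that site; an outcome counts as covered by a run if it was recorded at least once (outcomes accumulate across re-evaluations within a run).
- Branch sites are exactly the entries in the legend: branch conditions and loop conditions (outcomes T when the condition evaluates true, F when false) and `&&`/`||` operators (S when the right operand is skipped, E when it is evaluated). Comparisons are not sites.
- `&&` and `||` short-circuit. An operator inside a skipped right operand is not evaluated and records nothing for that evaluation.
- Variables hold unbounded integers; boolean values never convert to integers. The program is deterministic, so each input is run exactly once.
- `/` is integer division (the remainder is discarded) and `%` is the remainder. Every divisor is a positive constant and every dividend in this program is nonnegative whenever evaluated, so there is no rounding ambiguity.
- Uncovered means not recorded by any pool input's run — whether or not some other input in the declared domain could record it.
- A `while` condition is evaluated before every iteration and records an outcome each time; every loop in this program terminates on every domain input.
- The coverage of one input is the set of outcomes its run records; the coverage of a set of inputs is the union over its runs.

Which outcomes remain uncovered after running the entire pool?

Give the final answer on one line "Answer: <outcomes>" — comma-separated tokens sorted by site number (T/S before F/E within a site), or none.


input #1 (b=10, d=4): covers B1=F, B2=F, B3=S, B4=T, B4=F, B5=F
input #2 (b=13, d=0): covers B1=F, B2=T, B3=E, B4=T, B4=F, B5=F
input #3 (b=14, d=2): covers B1=F, B2=T, B3=E, B4=T, B4=F, B5=F
input #4 (b=1, d=6): covers B1=F, B2=F, B3=S, B4=T, B4=F, B5=T
input #5 (b=14, d=5): covers B1=F, B2=F, B3=S, B4=T, B4=F, B5=F
input #6 (b=12, d=4): covers B1=F, B2=F, B3=S, B4=T, B4=F, B5=F
input #7 (b=12, d=5): covers B1=F, B2=F, B3=S, B4=T, B4=F, B5=F
input #8 (b=8, d=7): covers B1=F, B2=F, B3=S, B4=T, B4=F, B5=F
input #9 (b=4, d=6): covers B1=F, B2=F, B3=S, B4=T, B4=F, B5=T
input #10 (b=1, d=7): covers B1=F, B2=F, B3=S, B4=T, B4=F, B5=F
union over the pool: B1=F, B2=T, B2=F, B3=S, B3=E, B4=T, B4=F, B5=T, B5=F
uncovered (1 of 10): B1=T
Answer: B1=T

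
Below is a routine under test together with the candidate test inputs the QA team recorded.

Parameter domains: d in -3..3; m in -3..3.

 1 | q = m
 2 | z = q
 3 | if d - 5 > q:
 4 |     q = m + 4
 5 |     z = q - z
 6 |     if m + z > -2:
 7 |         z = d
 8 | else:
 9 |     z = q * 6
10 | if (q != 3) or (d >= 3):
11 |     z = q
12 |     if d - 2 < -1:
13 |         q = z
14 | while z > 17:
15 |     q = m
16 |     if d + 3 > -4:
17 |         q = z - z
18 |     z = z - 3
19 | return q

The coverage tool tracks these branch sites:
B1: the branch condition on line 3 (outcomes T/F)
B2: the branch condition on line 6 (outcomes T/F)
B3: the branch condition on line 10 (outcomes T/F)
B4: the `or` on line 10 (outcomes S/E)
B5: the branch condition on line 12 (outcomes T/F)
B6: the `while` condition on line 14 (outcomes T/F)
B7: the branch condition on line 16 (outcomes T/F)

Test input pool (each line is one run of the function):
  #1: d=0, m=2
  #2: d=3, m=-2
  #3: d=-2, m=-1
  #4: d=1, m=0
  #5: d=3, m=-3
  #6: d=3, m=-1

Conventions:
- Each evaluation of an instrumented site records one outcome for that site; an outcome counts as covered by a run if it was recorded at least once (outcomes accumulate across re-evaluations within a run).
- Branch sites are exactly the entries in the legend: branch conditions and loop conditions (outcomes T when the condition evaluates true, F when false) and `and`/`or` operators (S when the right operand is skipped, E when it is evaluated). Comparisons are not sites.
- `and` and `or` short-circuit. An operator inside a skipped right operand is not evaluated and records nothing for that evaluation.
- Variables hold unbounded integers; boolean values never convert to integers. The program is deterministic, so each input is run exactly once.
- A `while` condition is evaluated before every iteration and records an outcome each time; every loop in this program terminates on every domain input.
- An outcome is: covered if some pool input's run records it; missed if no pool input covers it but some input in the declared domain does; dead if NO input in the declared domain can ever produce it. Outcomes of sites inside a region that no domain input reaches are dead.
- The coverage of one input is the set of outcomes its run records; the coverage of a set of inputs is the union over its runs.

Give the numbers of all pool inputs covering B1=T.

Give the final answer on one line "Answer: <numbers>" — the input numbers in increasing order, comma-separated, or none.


input #1 (d=0, m=2): misses B1=T
input #2 (d=3, m=-2): misses B1=T
input #3 (d=-2, m=-1): misses B1=T
input #4 (d=1, m=0): misses B1=T
input #5 (d=3, m=-3): covers B1=T
input #6 (d=3, m=-1): misses B1=T
Answer: 5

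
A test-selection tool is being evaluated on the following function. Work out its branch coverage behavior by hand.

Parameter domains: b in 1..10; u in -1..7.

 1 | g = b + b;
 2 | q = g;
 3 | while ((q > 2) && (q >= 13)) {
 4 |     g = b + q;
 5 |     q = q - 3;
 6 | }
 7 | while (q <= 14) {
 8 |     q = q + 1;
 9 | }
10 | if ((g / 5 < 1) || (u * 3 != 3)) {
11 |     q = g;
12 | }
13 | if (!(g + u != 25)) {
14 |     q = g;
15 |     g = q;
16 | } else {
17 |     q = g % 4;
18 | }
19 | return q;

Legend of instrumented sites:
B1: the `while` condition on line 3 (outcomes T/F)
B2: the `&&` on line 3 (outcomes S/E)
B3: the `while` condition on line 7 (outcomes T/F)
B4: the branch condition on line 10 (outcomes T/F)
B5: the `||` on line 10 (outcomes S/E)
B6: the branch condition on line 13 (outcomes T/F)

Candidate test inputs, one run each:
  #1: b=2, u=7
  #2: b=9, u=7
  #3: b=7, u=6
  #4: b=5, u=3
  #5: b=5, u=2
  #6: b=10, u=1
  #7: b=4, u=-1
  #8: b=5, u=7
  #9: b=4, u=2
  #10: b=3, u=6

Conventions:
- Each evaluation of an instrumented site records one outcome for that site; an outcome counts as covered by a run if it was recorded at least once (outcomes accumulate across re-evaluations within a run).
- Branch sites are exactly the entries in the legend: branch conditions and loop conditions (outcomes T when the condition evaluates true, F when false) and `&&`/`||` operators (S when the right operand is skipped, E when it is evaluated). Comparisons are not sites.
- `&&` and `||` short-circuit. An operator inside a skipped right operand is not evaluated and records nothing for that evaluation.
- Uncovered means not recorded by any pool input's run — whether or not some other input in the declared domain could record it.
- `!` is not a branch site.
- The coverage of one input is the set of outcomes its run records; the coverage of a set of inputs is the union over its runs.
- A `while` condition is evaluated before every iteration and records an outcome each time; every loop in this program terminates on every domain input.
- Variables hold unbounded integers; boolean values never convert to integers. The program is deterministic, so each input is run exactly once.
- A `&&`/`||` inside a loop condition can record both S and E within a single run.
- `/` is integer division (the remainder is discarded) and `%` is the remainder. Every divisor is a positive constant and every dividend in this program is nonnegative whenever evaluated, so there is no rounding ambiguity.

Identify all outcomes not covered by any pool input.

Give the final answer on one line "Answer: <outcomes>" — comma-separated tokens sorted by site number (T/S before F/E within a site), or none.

test 1 (b=2, u=7) fires B2->E, B1->F, B3->T, B3->T, B3->T, B3->T, B3->T, B3->T, B3->T, B3->T, B3->T, B3->T, B3->T, B3->F, ...; hits B1=F, B2=E, B3=T, B3=F, B4=T, B5=S, B6=F
test 2 (b=9, u=7) fires B2->E, B1->T, B2->E, B1->T, B2->E, B1->F, B3->T, B3->T, B3->T, B3->F, B5->E, B4->T, B6->F; hits B1=T, B1=F, B2=E, B3=T, B3=F, B4=T, B5=E, B6=F
test 3 (b=7, u=6) fires B2->E, B1->T, B2->E, B1->F, B3->T, B3->T, B3->T, B3->T, B3->F, B5->E, B4->T, B6->F; hits B1=T, B1=F, B2=E, B3=T, B3=F, B4=T, B5=E, B6=F
test 4 (b=5, u=3) fires B2->E, B1->F, B3->T, B3->T, B3->T, B3->T, B3->T, B3->F, B5->E, B4->T, B6->F; hits B1=F, B2=E, B3=T, B3=F, B4=T, B5=E, B6=F
test 5 (b=5, u=2) fires B2->E, B1->F, B3->T, B3->T, B3->T, B3->T, B3->T, B3->F, B5->E, B4->T, B6->F; hits B1=F, B2=E, B3=T, B3=F, B4=T, B5=E, B6=F
test 6 (b=10, u=1) fires B2->E, B1->T, B2->E, B1->T, B2->E, B1->T, B2->E, B1->F, B3->T, B3->T, B3->T, B3->T, B3->F, B5->E, ...; hits B1=T, B1=F, B2=E, B3=T, B3=F, B4=F, B5=E, B6=T
test 7 (b=4, u=-1) fires B2->E, B1->F, B3->T, B3->T, B3->T, B3->T, B3->T, B3->T, B3->T, B3->F, B5->E, B4->T, B6->F; hits B1=F, B2=E, B3=T, B3=F, B4=T, B5=E, B6=F
test 8 (b=5, u=7) fires B2->E, B1->F, B3->T, B3->T, B3->T, B3->T, B3->T, B3->F, B5->E, B4->T, B6->F; hits B1=F, B2=E, B3=T, B3=F, B4=T, B5=E, B6=F
test 9 (b=4, u=2) fires B2->E, B1->F, B3->T, B3->T, B3->T, B3->T, B3->T, B3->T, B3->T, B3->F, B5->E, B4->T, B6->F; hits B1=F, B2=E, B3=T, B3=F, B4=T, B5=E, B6=F
test 10 (b=3, u=6) fires B2->E, B1->F, B3->T, B3->T, B3->T, B3->T, B3->T, B3->T, B3->T, B3->T, B3->T, B3->F, B5->E, B4->T, ...; hits B1=F, B2=E, B3=T, B3=F, B4=T, B5=E, B6=F
union over the pool: B1=T, B1=F, B2=E, B3=T, B3=F, B4=T, B4=F, B5=S, B5=E, B6=T, B6=F
uncovered (1 of 12): B2=S

Answer: B2=S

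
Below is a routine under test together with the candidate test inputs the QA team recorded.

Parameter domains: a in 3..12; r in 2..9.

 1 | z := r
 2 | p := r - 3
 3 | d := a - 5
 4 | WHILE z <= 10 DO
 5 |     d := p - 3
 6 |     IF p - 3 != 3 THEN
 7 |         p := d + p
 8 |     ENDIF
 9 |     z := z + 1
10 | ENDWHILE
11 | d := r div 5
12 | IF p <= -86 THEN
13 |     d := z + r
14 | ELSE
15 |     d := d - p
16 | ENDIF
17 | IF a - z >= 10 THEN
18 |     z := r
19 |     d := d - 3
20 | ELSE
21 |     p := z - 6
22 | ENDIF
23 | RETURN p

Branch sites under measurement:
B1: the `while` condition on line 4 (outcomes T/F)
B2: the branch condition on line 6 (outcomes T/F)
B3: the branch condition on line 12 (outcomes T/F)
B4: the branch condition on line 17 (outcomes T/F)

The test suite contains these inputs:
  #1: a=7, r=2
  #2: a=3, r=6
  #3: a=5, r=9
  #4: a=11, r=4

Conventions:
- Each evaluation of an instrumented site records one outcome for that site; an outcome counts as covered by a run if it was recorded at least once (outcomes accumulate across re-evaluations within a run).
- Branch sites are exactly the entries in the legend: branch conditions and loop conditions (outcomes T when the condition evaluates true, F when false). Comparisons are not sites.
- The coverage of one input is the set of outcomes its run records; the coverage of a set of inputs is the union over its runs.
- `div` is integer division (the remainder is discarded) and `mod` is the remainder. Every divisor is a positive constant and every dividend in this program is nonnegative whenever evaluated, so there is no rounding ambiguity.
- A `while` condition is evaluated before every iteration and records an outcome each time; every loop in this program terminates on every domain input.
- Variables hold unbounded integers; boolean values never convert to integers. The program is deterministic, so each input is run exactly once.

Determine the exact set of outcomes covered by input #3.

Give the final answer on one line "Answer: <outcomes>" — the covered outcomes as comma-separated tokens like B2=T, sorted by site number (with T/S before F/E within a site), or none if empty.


Simulating input #3 (a=5, r=9) step by step:
  B1->T, B2->F, B1->T, B2->F, B1->F, B3->F, B4->F
deduplicating events, the covered set is: B1=T, B1=F, B2=F, B3=F, B4=F
Answer: B1=T, B1=F, B2=F, B3=F, B4=F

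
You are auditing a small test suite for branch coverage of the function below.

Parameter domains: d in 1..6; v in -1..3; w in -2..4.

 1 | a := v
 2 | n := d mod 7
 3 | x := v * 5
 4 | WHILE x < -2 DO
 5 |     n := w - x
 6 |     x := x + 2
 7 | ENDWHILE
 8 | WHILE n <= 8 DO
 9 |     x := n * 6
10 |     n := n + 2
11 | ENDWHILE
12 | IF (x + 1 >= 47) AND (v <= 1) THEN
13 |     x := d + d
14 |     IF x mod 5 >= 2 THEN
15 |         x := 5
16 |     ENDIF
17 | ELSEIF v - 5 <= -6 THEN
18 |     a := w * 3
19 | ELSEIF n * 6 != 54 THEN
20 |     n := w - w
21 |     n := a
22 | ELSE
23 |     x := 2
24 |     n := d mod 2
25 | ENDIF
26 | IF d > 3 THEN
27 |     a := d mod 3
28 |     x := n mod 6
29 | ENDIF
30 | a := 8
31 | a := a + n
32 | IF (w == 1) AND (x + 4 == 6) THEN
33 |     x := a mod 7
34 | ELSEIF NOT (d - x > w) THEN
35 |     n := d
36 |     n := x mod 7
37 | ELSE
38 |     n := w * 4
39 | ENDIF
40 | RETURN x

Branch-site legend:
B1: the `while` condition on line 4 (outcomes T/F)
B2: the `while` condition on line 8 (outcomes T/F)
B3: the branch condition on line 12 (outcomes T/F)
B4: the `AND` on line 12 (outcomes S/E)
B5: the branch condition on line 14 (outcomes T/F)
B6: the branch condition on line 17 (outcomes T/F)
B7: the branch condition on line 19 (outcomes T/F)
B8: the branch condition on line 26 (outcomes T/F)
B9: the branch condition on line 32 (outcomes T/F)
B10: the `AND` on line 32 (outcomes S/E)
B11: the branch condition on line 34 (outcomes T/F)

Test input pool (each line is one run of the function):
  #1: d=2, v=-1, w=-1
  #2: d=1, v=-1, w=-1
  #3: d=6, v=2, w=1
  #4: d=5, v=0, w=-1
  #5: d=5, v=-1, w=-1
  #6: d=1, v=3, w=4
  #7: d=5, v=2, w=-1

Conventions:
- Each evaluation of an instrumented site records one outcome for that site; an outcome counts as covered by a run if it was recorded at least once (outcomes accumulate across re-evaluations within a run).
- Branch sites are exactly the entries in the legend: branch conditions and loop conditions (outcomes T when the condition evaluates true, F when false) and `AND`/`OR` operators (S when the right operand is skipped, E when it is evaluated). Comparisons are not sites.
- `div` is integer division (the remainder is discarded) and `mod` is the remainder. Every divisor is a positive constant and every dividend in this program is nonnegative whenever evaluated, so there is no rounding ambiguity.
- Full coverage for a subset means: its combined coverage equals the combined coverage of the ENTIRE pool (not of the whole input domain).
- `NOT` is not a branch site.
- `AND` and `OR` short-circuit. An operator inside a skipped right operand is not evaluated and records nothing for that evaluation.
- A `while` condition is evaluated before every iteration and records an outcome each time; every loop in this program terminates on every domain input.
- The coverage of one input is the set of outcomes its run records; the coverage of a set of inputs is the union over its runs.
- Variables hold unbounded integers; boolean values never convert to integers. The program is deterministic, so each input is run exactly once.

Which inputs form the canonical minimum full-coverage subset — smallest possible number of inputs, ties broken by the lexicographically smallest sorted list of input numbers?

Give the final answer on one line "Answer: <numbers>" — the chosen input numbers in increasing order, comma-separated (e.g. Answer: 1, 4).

test 1 (d=2, v=-1, w=-1) hits B1=T, B1=F, B2=T, B2=F, B3=T, B4=E, B5=T, B8=F, B9=F, B10=S, B11=T
test 2 (d=1, v=-1, w=-1) hits B1=T, B1=F, B2=T, B2=F, B3=T, B4=E, B5=T, B8=F, B9=F, B10=S, B11=T
test 3 (d=6, v=2, w=1) hits B1=F, B2=T, B2=F, B3=F, B4=E, B6=F, B7=T, B8=T, B9=T, B10=E
test 4 (d=5, v=0, w=-1) hits B1=F, B2=T, B2=F, B3=F, B4=S, B6=F, B7=F, B8=T, B9=F, B10=S, B11=F
test 5 (d=5, v=-1, w=-1) hits B1=T, B1=F, B2=T, B2=F, B3=T, B4=E, B5=F, B8=T, B9=F, B10=S, B11=F
test 6 (d=1, v=3, w=4) hits B1=F, B2=T, B2=F, B3=F, B4=S, B6=F, B7=F, B8=F, B9=F, B10=S, B11=T
test 7 (d=5, v=2, w=-1) hits B1=F, B2=T, B2=F, B3=F, B4=S, B6=F, B7=F, B8=T, B9=F, B10=S, B11=F
pool-wide coverage (21 outcomes): B1=T, B1=F, B2=T, B2=F, B3=T, B3=F, B4=S, B4=E, B5=T, B5=F, B6=F, B7=T, B7=F, B8=T, B8=F, B9=T, B9=F, B10=S, B10=E, B11=T, B11=F
every size-1 subset falls short of the 21 outcomes (best: 11/21)
every size-2 subset falls short of the 21 outcomes (best: 17/21)
every size-3 subset falls short of the 21 outcomes (best: 20/21)
at size 4, {1, 3, 4, 5} reaches all 21 outcomes; every lexicographically earlier size-4 subset fails

Answer: 1, 3, 4, 5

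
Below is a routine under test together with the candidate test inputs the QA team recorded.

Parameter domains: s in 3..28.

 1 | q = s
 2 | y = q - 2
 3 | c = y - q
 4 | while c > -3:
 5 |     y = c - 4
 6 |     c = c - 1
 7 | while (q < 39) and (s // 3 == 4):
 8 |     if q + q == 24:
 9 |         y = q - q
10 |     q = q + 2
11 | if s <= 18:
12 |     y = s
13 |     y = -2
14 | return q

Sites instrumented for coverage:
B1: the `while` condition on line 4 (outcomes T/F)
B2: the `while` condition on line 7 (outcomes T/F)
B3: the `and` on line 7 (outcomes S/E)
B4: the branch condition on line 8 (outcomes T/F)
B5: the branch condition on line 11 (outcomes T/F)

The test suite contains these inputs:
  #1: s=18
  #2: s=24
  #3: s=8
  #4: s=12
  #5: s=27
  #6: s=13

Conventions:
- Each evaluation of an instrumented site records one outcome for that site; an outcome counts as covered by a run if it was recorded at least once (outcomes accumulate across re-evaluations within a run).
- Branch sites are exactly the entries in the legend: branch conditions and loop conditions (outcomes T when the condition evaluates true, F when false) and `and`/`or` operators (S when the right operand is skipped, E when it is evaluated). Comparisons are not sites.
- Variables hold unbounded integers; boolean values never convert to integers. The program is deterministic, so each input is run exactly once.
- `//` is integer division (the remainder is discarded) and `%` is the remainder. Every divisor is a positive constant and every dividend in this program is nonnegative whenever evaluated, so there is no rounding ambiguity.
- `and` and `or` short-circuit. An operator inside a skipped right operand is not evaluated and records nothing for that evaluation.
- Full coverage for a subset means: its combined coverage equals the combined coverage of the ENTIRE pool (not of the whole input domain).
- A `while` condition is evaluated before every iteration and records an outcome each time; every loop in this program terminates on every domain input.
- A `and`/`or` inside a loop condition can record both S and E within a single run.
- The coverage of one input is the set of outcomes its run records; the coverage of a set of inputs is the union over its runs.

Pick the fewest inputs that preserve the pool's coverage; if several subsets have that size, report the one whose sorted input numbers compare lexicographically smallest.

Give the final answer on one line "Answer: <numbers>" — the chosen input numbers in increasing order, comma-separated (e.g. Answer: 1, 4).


input #1 (s=18): events B1->T, B1->F, B3->E, B2->F, B5->T; covers B1=T, B1=F, B2=F, B3=E, B5=T
input #2 (s=24): events B1->T, B1->F, B3->E, B2->F, B5->F; covers B1=T, B1=F, B2=F, B3=E, B5=F
input #3 (s=8): events B1->T, B1->F, B3->E, B2->F, B5->T; covers B1=T, B1=F, B2=F, B3=E, B5=T
input #4 (s=12): events B1->T, B1->F, B3->E, B2->T, B4->T, B3->E, B2->T, B4->F, B3->E, B2->T, B4->F, B3->E, B2->T, B4->F, ...; covers B1=T, B1=F, B2=T, B2=F, B3=S, B3=E, B4=T, B4=F, B5=T
input #5 (s=27): events B1->T, B1->F, B3->E, B2->F, B5->F; covers B1=T, B1=F, B2=F, B3=E, B5=F
input #6 (s=13): events B1->T, B1->F, B3->E, B2->T, B4->F, B3->E, B2->T, B4->F, B3->E, B2->T, B4->F, B3->E, B2->T, B4->F, ...; covers B1=T, B1=F, B2=T, B2=F, B3=S, B3=E, B4=F, B5=T
union over all inputs: B1=T, B1=F, B2=T, B2=F, B3=S, B3=E, B4=T, B4=F, B5=T, B5=F (10 outcomes)
checked all size-1 subsets: none covers 10 outcomes (max 9/10)
inputs {2, 4} (size 2) cover everything; no size-2 subset with a lexicographically smaller index list covers all 10
Answer: 2, 4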